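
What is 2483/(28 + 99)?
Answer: 2483/127 ≈ 19.551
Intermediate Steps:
2483/(28 + 99) = 2483/127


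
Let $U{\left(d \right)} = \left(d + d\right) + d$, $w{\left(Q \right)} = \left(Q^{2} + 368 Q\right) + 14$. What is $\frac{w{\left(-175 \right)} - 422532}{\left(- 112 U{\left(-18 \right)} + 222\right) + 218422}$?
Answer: $- \frac{456293}{224692} \approx -2.0308$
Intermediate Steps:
$w{\left(Q \right)} = 14 + Q^{2} + 368 Q$
$U{\left(d \right)} = 3 d$ ($U{\left(d \right)} = 2 d + d = 3 d$)
$\frac{w{\left(-175 \right)} - 422532}{\left(- 112 U{\left(-18 \right)} + 222\right) + 218422} = \frac{\left(14 + \left(-175\right)^{2} + 368 \left(-175\right)\right) - 422532}{\left(- 112 \cdot 3 \left(-18\right) + 222\right) + 218422} = \frac{\left(14 + 30625 - 64400\right) - 422532}{\left(\left(-112\right) \left(-54\right) + 222\right) + 218422} = \frac{-33761 - 422532}{\left(6048 + 222\right) + 218422} = - \frac{456293}{6270 + 218422} = - \frac{456293}{224692}$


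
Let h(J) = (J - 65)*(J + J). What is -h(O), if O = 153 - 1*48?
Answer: -8400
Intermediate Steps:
O = 105 (O = 153 - 48 = 105)
h(J) = 2*J*(-65 + J) (h(J) = (-65 + J)*(2*J) = 2*J*(-65 + J))
-h(O) = -2*105*(-65 + 105) = -2*105*40 = -1*8400 = -8400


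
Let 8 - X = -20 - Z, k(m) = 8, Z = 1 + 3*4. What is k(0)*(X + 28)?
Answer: 552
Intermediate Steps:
Z = 13 (Z = 1 + 12 = 13)
X = 41 (X = 8 - (-20 - 1*13) = 8 - (-20 - 13) = 8 - 1*(-33) = 8 + 33 = 41)
k(0)*(X + 28) = 8*(41 + 28) = 8*69 = 552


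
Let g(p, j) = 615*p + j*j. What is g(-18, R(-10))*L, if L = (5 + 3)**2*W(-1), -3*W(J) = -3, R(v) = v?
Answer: -702080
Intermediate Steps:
W(J) = 1 (W(J) = -1/3*(-3) = 1)
g(p, j) = j**2 + 615*p (g(p, j) = 615*p + j**2 = j**2 + 615*p)
L = 64 (L = (5 + 3)**2*1 = 8**2*1 = 64*1 = 64)
g(-18, R(-10))*L = ((-10)**2 + 615*(-18))*64 = (100 - 11070)*64 = -10970*64 = -702080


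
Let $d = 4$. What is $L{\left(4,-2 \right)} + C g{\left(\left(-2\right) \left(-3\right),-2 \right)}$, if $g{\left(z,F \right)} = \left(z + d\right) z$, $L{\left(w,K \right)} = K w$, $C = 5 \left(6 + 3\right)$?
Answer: $2692$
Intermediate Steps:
$C = 45$ ($C = 5 \cdot 9 = 45$)
$g{\left(z,F \right)} = z \left(4 + z\right)$ ($g{\left(z,F \right)} = \left(z + 4\right) z = \left(4 + z\right) z = z \left(4 + z\right)$)
$L{\left(4,-2 \right)} + C g{\left(\left(-2\right) \left(-3\right),-2 \right)} = \left(-2\right) 4 + 45 \left(-2\right) \left(-3\right) \left(4 - -6\right) = -8 + 45 \cdot 6 \left(4 + 6\right) = -8 + 45 \cdot 6 \cdot 10 = -8 + 45 \cdot 60 = -8 + 2700 = 2692$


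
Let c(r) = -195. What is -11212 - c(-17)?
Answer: -11017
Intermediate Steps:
-11212 - c(-17) = -11212 - 1*(-195) = -11212 + 195 = -11017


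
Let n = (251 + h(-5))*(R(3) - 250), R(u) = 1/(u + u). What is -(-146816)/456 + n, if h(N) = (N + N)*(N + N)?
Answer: -9960127/114 ≈ -87370.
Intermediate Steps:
R(u) = 1/(2*u)
h(N) = 4*N**2 (h(N) = (2*N)*(2*N) = 4*N**2)
n = -175383/2 (n = (251 + 4*(-5)**2)*((1/2)/3 - 250) = (251 + 4*25)*((1/2)*(1/3) - 250) = (251 + 100)*(1/6 - 250) = 351*(-1499/6) = -175383/2 ≈ -87692.)
-(-146816)/456 + n = -(-146816)/456 - 175383/2 = -496*(-37/57) - 175383/2 = 18352/57 - 175383/2 = -9960127/114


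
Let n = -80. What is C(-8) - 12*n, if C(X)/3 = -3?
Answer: 951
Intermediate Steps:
C(X) = -9 (C(X) = 3*(-3) = -9)
C(-8) - 12*n = -9 - 12*(-80) = -9 + 960 = 951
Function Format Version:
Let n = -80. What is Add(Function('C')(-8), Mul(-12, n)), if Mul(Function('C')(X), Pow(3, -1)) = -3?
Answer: 951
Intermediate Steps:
Function('C')(X) = -9 (Function('C')(X) = Mul(3, -3) = -9)
Add(Function('C')(-8), Mul(-12, n)) = Add(-9, Mul(-12, -80)) = Add(-9, 960) = 951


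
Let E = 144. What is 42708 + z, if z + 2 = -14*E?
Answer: 40690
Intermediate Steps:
z = -2018 (z = -2 - 14*144 = -2 - 2016 = -2018)
42708 + z = 42708 - 2018 = 40690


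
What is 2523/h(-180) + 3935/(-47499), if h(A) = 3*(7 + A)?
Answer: -40627414/8217327 ≈ -4.9441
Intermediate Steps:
h(A) = 21 + 3*A
2523/h(-180) + 3935/(-47499) = 2523/(21 + 3*(-180)) + 3935/(-47499) = 2523/(21 - 540) + 3935*(-1/47499) = 2523/(-519) - 3935/47499 = 2523*(-1/519) - 3935/47499 = -841/173 - 3935/47499 = -40627414/8217327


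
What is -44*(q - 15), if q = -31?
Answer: 2024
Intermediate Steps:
-44*(q - 15) = -44*(-31 - 15) = -44*(-46) = 2024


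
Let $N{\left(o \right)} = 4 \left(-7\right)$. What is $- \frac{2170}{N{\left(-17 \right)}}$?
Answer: $\frac{155}{2} \approx 77.5$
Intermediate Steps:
$N{\left(o \right)} = -28$
$- \frac{2170}{N{\left(-17 \right)}} = - \frac{2170}{-28} = \left(-2170\right) \left(- \frac{1}{28}\right) = \frac{155}{2}$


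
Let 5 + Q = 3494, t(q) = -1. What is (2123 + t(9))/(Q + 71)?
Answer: 1061/1780 ≈ 0.59607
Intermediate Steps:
Q = 3489 (Q = -5 + 3494 = 3489)
(2123 + t(9))/(Q + 71) = (2123 - 1)/(3489 + 71) = 2122/3560 = 2122*(1/3560) = 1061/1780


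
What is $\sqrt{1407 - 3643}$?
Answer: $2 i \sqrt{559} \approx 47.286 i$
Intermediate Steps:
$\sqrt{1407 - 3643} = \sqrt{-2236} = 2 i \sqrt{559}$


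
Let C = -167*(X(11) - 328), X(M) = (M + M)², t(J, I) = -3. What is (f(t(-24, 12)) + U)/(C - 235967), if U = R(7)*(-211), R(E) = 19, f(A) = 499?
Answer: 3510/262019 ≈ 0.013396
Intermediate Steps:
X(M) = 4*M² (X(M) = (2*M)² = 4*M²)
U = -4009 (U = 19*(-211) = -4009)
C = -26052 (C = -167*(4*11² - 328) = -167*(4*121 - 328) = -167*(484 - 328) = -167*156 = -26052)
(f(t(-24, 12)) + U)/(C - 235967) = (499 - 4009)/(-26052 - 235967) = -3510/(-262019) = -3510*(-1/262019) = 3510/262019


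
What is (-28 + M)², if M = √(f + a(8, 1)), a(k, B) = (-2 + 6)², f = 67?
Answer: (28 - √83)² ≈ 356.82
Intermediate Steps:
a(k, B) = 16 (a(k, B) = 4² = 16)
M = √83 (M = √(67 + 16) = √83 ≈ 9.1104)
(-28 + M)² = (-28 + √83)²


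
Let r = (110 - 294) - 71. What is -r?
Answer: 255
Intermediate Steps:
r = -255 (r = -184 - 71 = -255)
-r = -1*(-255) = 255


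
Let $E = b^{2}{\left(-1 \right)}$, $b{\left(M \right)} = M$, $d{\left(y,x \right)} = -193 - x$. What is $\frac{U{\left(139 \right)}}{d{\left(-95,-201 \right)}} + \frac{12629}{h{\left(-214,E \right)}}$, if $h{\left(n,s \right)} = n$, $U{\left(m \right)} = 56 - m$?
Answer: $- \frac{59397}{856} \approx -69.389$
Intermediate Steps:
$E = 1$ ($E = \left(-1\right)^{2} = 1$)
$\frac{U{\left(139 \right)}}{d{\left(-95,-201 \right)}} + \frac{12629}{h{\left(-214,E \right)}} = \frac{56 - 139}{-193 - -201} + \frac{12629}{-214} = \frac{56 - 139}{-193 + 201} + 12629 \left(- \frac{1}{214}\right) = - \frac{83}{8} - \frac{12629}{214} = - \frac{59397}{856}$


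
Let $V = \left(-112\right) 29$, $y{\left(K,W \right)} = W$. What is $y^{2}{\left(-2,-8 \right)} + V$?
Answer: $-3184$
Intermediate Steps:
$V = -3248$
$y^{2}{\left(-2,-8 \right)} + V = \left(-8\right)^{2} - 3248 = 64 - 3248 = -3184$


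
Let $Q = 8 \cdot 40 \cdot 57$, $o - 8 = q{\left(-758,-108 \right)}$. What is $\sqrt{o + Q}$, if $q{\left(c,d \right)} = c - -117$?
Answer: $\sqrt{17607} \approx 132.69$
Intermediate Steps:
$q{\left(c,d \right)} = 117 + c$ ($q{\left(c,d \right)} = c + 117 = 117 + c$)
$o = -633$ ($o = 8 + \left(117 - 758\right) = 8 - 641 = -633$)
$Q = 18240$ ($Q = 320 \cdot 57 = 18240$)
$\sqrt{o + Q} = \sqrt{-633 + 18240} = \sqrt{17607}$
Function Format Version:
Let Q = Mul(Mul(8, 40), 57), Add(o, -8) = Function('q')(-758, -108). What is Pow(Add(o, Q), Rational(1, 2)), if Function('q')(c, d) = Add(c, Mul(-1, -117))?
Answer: Pow(17607, Rational(1, 2)) ≈ 132.69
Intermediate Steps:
Function('q')(c, d) = Add(117, c) (Function('q')(c, d) = Add(c, 117) = Add(117, c))
o = -633 (o = Add(8, Add(117, -758)) = Add(8, -641) = -633)
Q = 18240 (Q = Mul(320, 57) = 18240)
Pow(Add(o, Q), Rational(1, 2)) = Pow(Add(-633, 18240), Rational(1, 2)) = Pow(17607, Rational(1, 2))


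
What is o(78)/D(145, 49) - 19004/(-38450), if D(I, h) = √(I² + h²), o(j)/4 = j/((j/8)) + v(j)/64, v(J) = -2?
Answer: 9502/19225 + 15*√23426/11024 ≈ 0.70251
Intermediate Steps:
o(j) = 255/8 (o(j) = 4*(j/((j/8)) - 2/64) = 4*(j/((j*(⅛))) - 2*1/64) = 4*(j/((j/8)) - 1/32) = 4*(j*(8/j) - 1/32) = 4*(8 - 1/32) = 4*(255/32) = 255/8)
o(78)/D(145, 49) - 19004/(-38450) = 255/(8*(√(145² + 49²))) - 19004/(-38450) = 255/(8*(√(21025 + 2401))) - 19004*(-1/38450) = 255/(8*(√23426)) + 9502/19225 = 255*(√23426/23426)/8 + 9502/19225 = 15*√23426/11024 + 9502/19225 = 9502/19225 + 15*√23426/11024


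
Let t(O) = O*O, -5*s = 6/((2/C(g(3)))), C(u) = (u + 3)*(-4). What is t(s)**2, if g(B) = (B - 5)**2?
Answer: 49787136/625 ≈ 79659.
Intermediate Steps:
g(B) = (-5 + B)**2
C(u) = -12 - 4*u (C(u) = (3 + u)*(-4) = -12 - 4*u)
s = 84/5 (s = -6/(5*(2/(-12 - 4*(-5 + 3)**2))) = -6/(5*(2/(-12 - 4*(-2)**2))) = -6/(5*(2/(-12 - 4*4))) = -6/(5*(2/(-12 - 16))) = -6/(5*(2/(-28))) = -6/(5*(2*(-1/28))) = -6/(5*(-1/14)) = -6*(-14)/5 = -1/5*(-84) = 84/5 ≈ 16.800)
t(O) = O**2
t(s)**2 = ((84/5)**2)**2 = (7056/25)**2 = 49787136/625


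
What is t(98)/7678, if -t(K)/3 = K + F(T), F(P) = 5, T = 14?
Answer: -309/7678 ≈ -0.040245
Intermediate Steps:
t(K) = -15 - 3*K (t(K) = -3*(K + 5) = -3*(5 + K) = -15 - 3*K)
t(98)/7678 = (-15 - 3*98)/7678 = (-15 - 294)*(1/7678) = -309*1/7678 = -309/7678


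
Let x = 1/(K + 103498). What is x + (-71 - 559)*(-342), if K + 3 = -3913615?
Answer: 820928455199/3810120 ≈ 2.1546e+5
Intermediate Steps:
K = -3913618 (K = -3 - 3913615 = -3913618)
x = -1/3810120 (x = 1/(-3913618 + 103498) = 1/(-3810120) = -1/3810120 ≈ -2.6246e-7)
x + (-71 - 559)*(-342) = -1/3810120 + (-71 - 559)*(-342) = -1/3810120 - 630*(-342) = -1/3810120 + 215460 = 820928455199/3810120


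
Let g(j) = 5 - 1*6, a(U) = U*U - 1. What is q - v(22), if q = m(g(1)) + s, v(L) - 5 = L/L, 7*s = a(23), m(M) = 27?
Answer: 675/7 ≈ 96.429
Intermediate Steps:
a(U) = -1 + U² (a(U) = U² - 1 = -1 + U²)
g(j) = -1 (g(j) = 5 - 6 = -1)
s = 528/7 (s = (-1 + 23²)/7 = (-1 + 529)/7 = (⅐)*528 = 528/7 ≈ 75.429)
v(L) = 6 (v(L) = 5 + L/L = 5 + 1 = 6)
q = 717/7 (q = 27 + 528/7 = 717/7 ≈ 102.43)
q - v(22) = 717/7 - 1*6 = 717/7 - 6 = 675/7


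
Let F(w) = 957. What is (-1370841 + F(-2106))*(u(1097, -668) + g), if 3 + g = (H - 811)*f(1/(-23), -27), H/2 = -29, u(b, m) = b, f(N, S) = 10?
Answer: 10405638864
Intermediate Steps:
H = -58 (H = 2*(-29) = -58)
g = -8693 (g = -3 + (-58 - 811)*10 = -3 - 869*10 = -3 - 8690 = -8693)
(-1370841 + F(-2106))*(u(1097, -668) + g) = (-1370841 + 957)*(1097 - 8693) = -1369884*(-7596) = 10405638864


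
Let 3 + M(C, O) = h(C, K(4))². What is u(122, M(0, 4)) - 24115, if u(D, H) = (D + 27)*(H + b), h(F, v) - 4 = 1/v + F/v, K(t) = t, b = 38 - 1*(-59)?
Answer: -118683/16 ≈ -7417.7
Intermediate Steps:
b = 97 (b = 38 + 59 = 97)
h(F, v) = 4 + 1/v + F/v (h(F, v) = 4 + (1/v + F/v) = 4 + 1/v + F/v)
M(C, O) = -3 + (17/4 + C/4)² (M(C, O) = -3 + ((1 + C + 4*4)/4)² = -3 + ((1 + C + 16)/4)² = -3 + ((17 + C)/4)² = -3 + (17/4 + C/4)²)
u(D, H) = (27 + D)*(97 + H) (u(D, H) = (D + 27)*(H + 97) = (27 + D)*(97 + H))
u(122, M(0, 4)) - 24115 = (2619 + 27*(-3 + (17 + 0)²/16) + 97*122 + 122*(-3 + (17 + 0)²/16)) - 24115 = (2619 + 27*(-3 + (1/16)*17²) + 11834 + 122*(-3 + (1/16)*17²)) - 24115 = (2619 + 27*(-3 + (1/16)*289) + 11834 + 122*(-3 + (1/16)*289)) - 24115 = (2619 + 27*(-3 + 289/16) + 11834 + 122*(-3 + 289/16)) - 24115 = (2619 + 27*(241/16) + 11834 + 122*(241/16)) - 24115 = (2619 + 6507/16 + 11834 + 14701/8) - 24115 = 267157/16 - 24115 = -118683/16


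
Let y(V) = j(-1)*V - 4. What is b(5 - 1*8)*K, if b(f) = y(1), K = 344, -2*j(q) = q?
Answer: -1204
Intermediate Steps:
j(q) = -q/2
y(V) = -4 + V/2 (y(V) = (-½*(-1))*V - 4 = V/2 - 4 = -4 + V/2)
b(f) = -7/2 (b(f) = -4 + (½)*1 = -4 + ½ = -7/2)
b(5 - 1*8)*K = -7/2*344 = -1204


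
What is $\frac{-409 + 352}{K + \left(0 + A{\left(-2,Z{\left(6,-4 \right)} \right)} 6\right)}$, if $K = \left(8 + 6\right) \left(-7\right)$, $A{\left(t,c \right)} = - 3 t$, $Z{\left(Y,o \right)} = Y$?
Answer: $\frac{57}{62} \approx 0.91935$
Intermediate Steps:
$K = -98$ ($K = 14 \left(-7\right) = -98$)
$\frac{-409 + 352}{K + \left(0 + A{\left(-2,Z{\left(6,-4 \right)} \right)} 6\right)} = \frac{-409 + 352}{-98 + \left(0 + \left(-3\right) \left(-2\right) 6\right)} = \frac{1}{-98 + \left(0 + 6 \cdot 6\right)} \left(-57\right) = \frac{1}{-98 + \left(0 + 36\right)} \left(-57\right) = \frac{1}{-98 + 36} \left(-57\right) = \frac{1}{-62} \left(-57\right) = \left(- \frac{1}{62}\right) \left(-57\right) = \frac{57}{62}$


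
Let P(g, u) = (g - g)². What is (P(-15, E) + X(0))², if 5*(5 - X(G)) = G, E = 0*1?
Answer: 25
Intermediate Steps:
E = 0
X(G) = 5 - G/5
P(g, u) = 0 (P(g, u) = 0² = 0)
(P(-15, E) + X(0))² = (0 + (5 - ⅕*0))² = (0 + (5 + 0))² = (0 + 5)² = 5² = 25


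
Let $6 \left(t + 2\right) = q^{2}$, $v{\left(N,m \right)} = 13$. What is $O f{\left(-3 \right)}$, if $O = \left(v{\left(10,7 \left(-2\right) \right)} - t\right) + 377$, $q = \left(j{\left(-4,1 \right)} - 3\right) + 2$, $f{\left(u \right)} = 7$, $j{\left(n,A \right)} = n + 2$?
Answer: $\frac{5467}{2} \approx 2733.5$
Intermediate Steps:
$j{\left(n,A \right)} = 2 + n$
$q = -3$ ($q = \left(\left(2 - 4\right) - 3\right) + 2 = \left(-2 - 3\right) + 2 = -5 + 2 = -3$)
$t = - \frac{1}{2}$ ($t = -2 + \frac{\left(-3\right)^{2}}{6} = -2 + \frac{1}{6} \cdot 9 = -2 + \frac{3}{2} = - \frac{1}{2} \approx -0.5$)
$O = \frac{781}{2}$ ($O = \left(13 - - \frac{1}{2}\right) + 377 = \left(13 + \frac{1}{2}\right) + 377 = \frac{27}{2} + 377 = \frac{781}{2} \approx 390.5$)
$O f{\left(-3 \right)} = \frac{781}{2} \cdot 7 = \frac{5467}{2}$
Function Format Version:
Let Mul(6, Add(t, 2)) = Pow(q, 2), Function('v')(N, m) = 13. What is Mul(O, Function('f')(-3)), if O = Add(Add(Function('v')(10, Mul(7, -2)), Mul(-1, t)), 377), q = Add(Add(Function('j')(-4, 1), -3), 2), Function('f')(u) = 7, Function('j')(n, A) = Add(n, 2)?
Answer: Rational(5467, 2) ≈ 2733.5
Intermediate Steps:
Function('j')(n, A) = Add(2, n)
q = -3 (q = Add(Add(Add(2, -4), -3), 2) = Add(Add(-2, -3), 2) = Add(-5, 2) = -3)
t = Rational(-1, 2) (t = Add(-2, Mul(Rational(1, 6), Pow(-3, 2))) = Add(-2, Mul(Rational(1, 6), 9)) = Add(-2, Rational(3, 2)) = Rational(-1, 2) ≈ -0.50000)
O = Rational(781, 2) (O = Add(Add(13, Mul(-1, Rational(-1, 2))), 377) = Add(Add(13, Rational(1, 2)), 377) = Add(Rational(27, 2), 377) = Rational(781, 2) ≈ 390.50)
Mul(O, Function('f')(-3)) = Mul(Rational(781, 2), 7) = Rational(5467, 2)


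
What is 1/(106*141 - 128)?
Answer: 1/14818 ≈ 6.7485e-5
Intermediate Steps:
1/(106*141 - 128) = 1/(14946 - 128) = 1/14818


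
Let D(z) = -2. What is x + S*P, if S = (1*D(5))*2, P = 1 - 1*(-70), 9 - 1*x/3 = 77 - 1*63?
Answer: -299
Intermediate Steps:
x = -15 (x = 27 - 3*(77 - 1*63) = 27 - 3*(77 - 63) = 27 - 3*14 = 27 - 42 = -15)
P = 71 (P = 1 + 70 = 71)
S = -4 (S = (1*(-2))*2 = -2*2 = -4)
x + S*P = -15 - 4*71 = -15 - 284 = -299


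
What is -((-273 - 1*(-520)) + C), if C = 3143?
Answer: -3390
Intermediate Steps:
-((-273 - 1*(-520)) + C) = -((-273 - 1*(-520)) + 3143) = -((-273 + 520) + 3143) = -(247 + 3143) = -1*3390 = -3390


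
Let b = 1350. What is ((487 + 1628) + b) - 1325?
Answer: 2140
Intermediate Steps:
((487 + 1628) + b) - 1325 = ((487 + 1628) + 1350) - 1325 = (2115 + 1350) - 1325 = 3465 - 1325 = 2140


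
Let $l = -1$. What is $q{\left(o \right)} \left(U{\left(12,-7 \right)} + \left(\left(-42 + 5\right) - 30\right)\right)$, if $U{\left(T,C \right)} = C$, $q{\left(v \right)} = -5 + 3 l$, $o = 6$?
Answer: $592$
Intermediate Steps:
$q{\left(v \right)} = -8$ ($q{\left(v \right)} = -5 + 3 \left(-1\right) = -5 - 3 = -8$)
$q{\left(o \right)} \left(U{\left(12,-7 \right)} + \left(\left(-42 + 5\right) - 30\right)\right) = - 8 \left(-7 + \left(\left(-42 + 5\right) - 30\right)\right) = - 8 \left(-7 - 67\right) = \left(-8\right) \left(-74\right) = 592$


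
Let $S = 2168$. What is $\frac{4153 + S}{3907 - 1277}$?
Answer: $\frac{6321}{2630} \approx 2.4034$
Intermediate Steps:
$\frac{4153 + S}{3907 - 1277} = \frac{4153 + 2168}{3907 - 1277} = \frac{6321}{2630}$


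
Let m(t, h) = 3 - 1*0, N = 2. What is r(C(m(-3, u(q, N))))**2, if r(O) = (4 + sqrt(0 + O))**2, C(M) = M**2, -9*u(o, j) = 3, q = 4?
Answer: 2401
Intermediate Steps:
u(o, j) = -1/3 (u(o, j) = -1/9*3 = -1/3)
m(t, h) = 3 (m(t, h) = 3 + 0 = 3)
r(O) = (4 + sqrt(O))**2
r(C(m(-3, u(q, N))))**2 = ((4 + sqrt(3**2))**2)**2 = ((4 + sqrt(9))**2)**2 = ((4 + 3)**2)**2 = (7**2)**2 = 49**2 = 2401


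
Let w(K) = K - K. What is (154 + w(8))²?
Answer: 23716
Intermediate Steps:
w(K) = 0
(154 + w(8))² = (154 + 0)² = 154² = 23716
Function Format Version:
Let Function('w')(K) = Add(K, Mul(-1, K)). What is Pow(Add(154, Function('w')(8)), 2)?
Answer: 23716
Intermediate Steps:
Function('w')(K) = 0
Pow(Add(154, Function('w')(8)), 2) = Pow(Add(154, 0), 2) = Pow(154, 2) = 23716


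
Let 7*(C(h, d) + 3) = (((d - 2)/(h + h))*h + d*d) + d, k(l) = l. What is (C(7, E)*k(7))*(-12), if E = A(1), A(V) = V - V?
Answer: 264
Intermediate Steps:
A(V) = 0
E = 0
C(h, d) = -22/7 + d²/7 + 3*d/14 (C(h, d) = -3 + ((((d - 2)/(h + h))*h + d*d) + d)/7 = -3 + ((((-2 + d)/((2*h)))*h + d²) + d)/7 = -3 + ((((-2 + d)*(1/(2*h)))*h + d²) + d)/7 = -3 + ((((-2 + d)/(2*h))*h + d²) + d)/7 = -3 + (((-1 + d/2) + d²) + d)/7 = -3 + ((-1 + d² + d/2) + d)/7 = -3 + (-1 + d² + 3*d/2)/7 = -3 + (-⅐ + d²/7 + 3*d/14) = -22/7 + d²/7 + 3*d/14)
(C(7, E)*k(7))*(-12) = ((-22/7 + (⅐)*0² + (3/14)*0)*7)*(-12) = ((-22/7 + (⅐)*0 + 0)*7)*(-12) = ((-22/7 + 0 + 0)*7)*(-12) = -22/7*7*(-12) = -22*(-12) = 264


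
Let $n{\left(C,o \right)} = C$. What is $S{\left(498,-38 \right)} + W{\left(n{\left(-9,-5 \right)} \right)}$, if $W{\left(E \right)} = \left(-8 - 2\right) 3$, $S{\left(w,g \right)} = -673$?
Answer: $-703$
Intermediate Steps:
$W{\left(E \right)} = -30$ ($W{\left(E \right)} = \left(-8 - 2\right) 3 = \left(-10\right) 3 = -30$)
$S{\left(498,-38 \right)} + W{\left(n{\left(-9,-5 \right)} \right)} = -673 - 30 = -703$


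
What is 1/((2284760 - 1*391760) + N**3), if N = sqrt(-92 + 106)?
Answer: 236625/447931124657 - 7*sqrt(14)/1791724498628 ≈ 5.2825e-7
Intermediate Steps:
N = sqrt(14) ≈ 3.7417
1/((2284760 - 1*391760) + N**3) = 1/((2284760 - 1*391760) + (sqrt(14))**3) = 1/((2284760 - 391760) + 14*sqrt(14)) = 1/(1893000 + 14*sqrt(14))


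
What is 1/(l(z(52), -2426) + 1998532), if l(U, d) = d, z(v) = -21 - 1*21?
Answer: 1/1996106 ≈ 5.0098e-7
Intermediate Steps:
z(v) = -42 (z(v) = -21 - 21 = -42)
1/(l(z(52), -2426) + 1998532) = 1/(-2426 + 1998532) = 1/1996106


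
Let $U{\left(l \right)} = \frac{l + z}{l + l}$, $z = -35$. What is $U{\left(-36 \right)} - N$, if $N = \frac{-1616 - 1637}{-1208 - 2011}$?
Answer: $- \frac{1889}{77256} \approx -0.024451$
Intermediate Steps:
$U{\left(l \right)} = \frac{-35 + l}{2 l}$ ($U{\left(l \right)} = \frac{l - 35}{l + l} = \frac{-35 + l}{2 l}$)
$N = \frac{3253}{3219}$ ($N = - \frac{3253}{-3219} = \left(-3253\right) \left(- \frac{1}{3219}\right) = \frac{3253}{3219} \approx 1.0106$)
$U{\left(-36 \right)} - N = \frac{-35 - 36}{2 \left(-36\right)} - \frac{3253}{3219} = \frac{1}{2} \left(- \frac{1}{36}\right) \left(-71\right) - \frac{3253}{3219} = \frac{71}{72} - \frac{3253}{3219} = - \frac{1889}{77256}$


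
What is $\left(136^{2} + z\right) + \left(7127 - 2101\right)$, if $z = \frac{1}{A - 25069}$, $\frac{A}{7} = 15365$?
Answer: $\frac{1940235693}{82486} \approx 23522.0$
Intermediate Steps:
$A = 107555$ ($A = 7 \cdot 15365 = 107555$)
$z = \frac{1}{82486}$ ($z = \frac{1}{107555 - 25069} = \frac{1}{82486} \approx 1.2123 \cdot 10^{-5}$)
$\left(136^{2} + z\right) + \left(7127 - 2101\right) = \left(136^{2} + \frac{1}{82486}\right) + \left(7127 - 2101\right) = \left(18496 + \frac{1}{82486}\right) + 5026 = \frac{1525661057}{82486} + 5026 = \frac{1940235693}{82486}$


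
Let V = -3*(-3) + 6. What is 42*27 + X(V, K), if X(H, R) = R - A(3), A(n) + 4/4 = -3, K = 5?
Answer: 1143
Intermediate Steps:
A(n) = -4 (A(n) = -1 - 3 = -4)
V = 15 (V = 9 + 6 = 15)
X(H, R) = 4 + R (X(H, R) = R - 1*(-4) = R + 4 = 4 + R)
42*27 + X(V, K) = 42*27 + (4 + 5) = 1134 + 9 = 1143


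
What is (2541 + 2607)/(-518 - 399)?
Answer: -5148/917 ≈ -5.6140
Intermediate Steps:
(2541 + 2607)/(-518 - 399) = 5148/(-917) = 5148*(-1/917) = -5148/917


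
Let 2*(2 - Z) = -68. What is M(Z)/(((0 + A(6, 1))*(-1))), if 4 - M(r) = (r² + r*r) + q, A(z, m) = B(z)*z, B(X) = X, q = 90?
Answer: 1339/18 ≈ 74.389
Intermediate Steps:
Z = 36 (Z = 2 - ½*(-68) = 2 + 34 = 36)
A(z, m) = z² (A(z, m) = z*z = z²)
M(r) = -86 - 2*r² (M(r) = 4 - ((r² + r*r) + 90) = 4 - ((r² + r²) + 90) = 4 - (2*r² + 90) = 4 - (90 + 2*r²) = 4 + (-90 - 2*r²) = -86 - 2*r²)
M(Z)/(((0 + A(6, 1))*(-1))) = (-86 - 2*36²)/(((0 + 6²)*(-1))) = (-86 - 2*1296)/(((0 + 36)*(-1))) = (-86 - 2592)/((36*(-1))) = -2678/(-36) = -1/36*(-2678) = 1339/18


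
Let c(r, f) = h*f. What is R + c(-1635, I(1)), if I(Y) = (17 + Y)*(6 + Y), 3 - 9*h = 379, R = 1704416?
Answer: 1699152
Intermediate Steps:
h = -376/9 (h = ⅓ - ⅑*379 = ⅓ - 379/9 = -376/9 ≈ -41.778)
I(Y) = (6 + Y)*(17 + Y)
c(r, f) = -376*f/9
R + c(-1635, I(1)) = 1704416 - 376*(102 + 1² + 23*1)/9 = 1704416 - 376*(102 + 1 + 23)/9 = 1704416 - 376/9*126 = 1704416 - 5264 = 1699152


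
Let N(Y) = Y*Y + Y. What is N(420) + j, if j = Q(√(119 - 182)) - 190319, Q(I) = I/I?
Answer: -13498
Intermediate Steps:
N(Y) = Y + Y² (N(Y) = Y² + Y = Y + Y²)
Q(I) = 1
j = -190318 (j = 1 - 190319 = -190318)
N(420) + j = 420*(1 + 420) - 190318 = 420*421 - 190318 = 176820 - 190318 = -13498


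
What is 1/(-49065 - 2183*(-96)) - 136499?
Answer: -21908498996/160503 ≈ -1.3650e+5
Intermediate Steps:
1/(-49065 - 2183*(-96)) - 136499 = 1/(-49065 + 209568) - 136499 = 1/160503 - 136499 = -21908498996/160503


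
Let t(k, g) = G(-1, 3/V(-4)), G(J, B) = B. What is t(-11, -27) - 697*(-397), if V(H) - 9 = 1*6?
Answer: 1383546/5 ≈ 2.7671e+5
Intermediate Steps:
V(H) = 15 (V(H) = 9 + 1*6 = 9 + 6 = 15)
t(k, g) = 1/5 (t(k, g) = 3/15 = 3*(1/15) = 1/5)
t(-11, -27) - 697*(-397) = 1/5 - 697*(-397) = 1/5 + 276709 = 1383546/5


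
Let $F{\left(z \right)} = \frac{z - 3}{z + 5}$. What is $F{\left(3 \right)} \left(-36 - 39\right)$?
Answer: $0$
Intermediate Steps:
$F{\left(z \right)} = \frac{-3 + z}{5 + z}$
$F{\left(3 \right)} \left(-36 - 39\right) = \frac{-3 + 3}{5 + 3} \left(-36 - 39\right) = \frac{1}{8} \cdot 0 \left(-75\right) = 0 \left(-75\right) = 0$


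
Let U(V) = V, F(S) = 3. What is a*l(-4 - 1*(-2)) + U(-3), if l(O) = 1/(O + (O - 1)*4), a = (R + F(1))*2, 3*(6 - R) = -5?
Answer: -95/21 ≈ -4.5238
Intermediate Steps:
R = 23/3 (R = 6 - ⅓*(-5) = 6 + 5/3 = 23/3 ≈ 7.6667)
a = 64/3 (a = (23/3 + 3)*2 = (32/3)*2 = 64/3 ≈ 21.333)
l(O) = 1/(-4 + 5*O) (l(O) = 1/(O + (-1 + O)*4) = 1/(O + (-4 + 4*O)) = 1/(-4 + 5*O))
a*l(-4 - 1*(-2)) + U(-3) = 64/(3*(-4 + 5*(-4 - 1*(-2)))) - 3 = 64/(3*(-4 + 5*(-4 + 2))) - 3 = 64/(3*(-4 + 5*(-2))) - 3 = 64/(3*(-4 - 10)) - 3 = (64/3)/(-14) - 3 = (64/3)*(-1/14) - 3 = -32/21 - 3 = -95/21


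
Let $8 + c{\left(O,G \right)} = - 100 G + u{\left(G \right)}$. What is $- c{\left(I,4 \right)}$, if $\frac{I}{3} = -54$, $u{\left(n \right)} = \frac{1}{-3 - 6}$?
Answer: $\frac{3673}{9} \approx 408.11$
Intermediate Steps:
$u{\left(n \right)} = - \frac{1}{9}$ ($u{\left(n \right)} = \frac{1}{-9} = - \frac{1}{9}$)
$I = -162$ ($I = 3 \left(-54\right) = -162$)
$c{\left(O,G \right)} = - \frac{73}{9} - 100 G$ ($c{\left(O,G \right)} = -8 - \left(\frac{1}{9} + 100 G\right) = - \frac{73}{9} - 100 G$)
$- c{\left(I,4 \right)} = - (- \frac{73}{9} - 400) = \left(-1\right) \left(- \frac{3673}{9}\right) = \frac{3673}{9}$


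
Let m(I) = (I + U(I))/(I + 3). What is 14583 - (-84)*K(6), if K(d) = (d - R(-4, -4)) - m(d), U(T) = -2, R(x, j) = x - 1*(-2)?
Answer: 45653/3 ≈ 15218.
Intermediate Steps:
R(x, j) = 2 + x (R(x, j) = x + 2 = 2 + x)
m(I) = (-2 + I)/(3 + I) (m(I) = (I - 2)/(I + 3) = (-2 + I)/(3 + I))
K(d) = 2 + d - (-2 + d)/(3 + d) (K(d) = (d - (2 - 4)) - (-2 + d)/(3 + d) = (d - 1*(-2)) - (-2 + d)/(3 + d) = (d + 2) - (-2 + d)/(3 + d) = (2 + d) - (-2 + d)/(3 + d) = 2 + d - (-2 + d)/(3 + d))
14583 - (-84)*K(6) = 14583 - (-84)*(8 + 6² + 4*6)/(3 + 6) = 14583 - (-84)*(8 + 36 + 24)/9 = 14583 - (-84)*(⅑)*68 = 14583 - (-84)*68/9 = 14583 - 1*(-1904/3) = 14583 + 1904/3 = 45653/3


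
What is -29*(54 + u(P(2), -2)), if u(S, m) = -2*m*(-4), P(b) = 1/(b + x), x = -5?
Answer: -1102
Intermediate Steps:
P(b) = 1/(-5 + b) (P(b) = 1/(b - 5) = 1/(-5 + b))
u(S, m) = 8*m
-29*(54 + u(P(2), -2)) = -29*(54 + 8*(-2)) = -29*(54 - 16) = -29*38 = -1102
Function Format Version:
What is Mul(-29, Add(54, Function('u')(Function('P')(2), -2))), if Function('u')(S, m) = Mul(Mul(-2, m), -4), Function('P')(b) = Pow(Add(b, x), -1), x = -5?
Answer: -1102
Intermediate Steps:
Function('P')(b) = Pow(Add(-5, b), -1) (Function('P')(b) = Pow(Add(b, -5), -1) = Pow(Add(-5, b), -1))
Function('u')(S, m) = Mul(8, m)
Mul(-29, Add(54, Function('u')(Function('P')(2), -2))) = Mul(-29, Add(54, Mul(8, -2))) = Mul(-29, Add(54, -16)) = Mul(-29, 38) = -1102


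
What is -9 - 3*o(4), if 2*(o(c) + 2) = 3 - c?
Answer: -3/2 ≈ -1.5000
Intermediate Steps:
o(c) = -1/2 - c/2 (o(c) = -2 + (3 - c)/2 = -2 + (3/2 - c/2) = -1/2 - c/2)
-9 - 3*o(4) = -9 - 3*(-1/2 - 1/2*4) = -9 - 3*(-1/2 - 2) = -9 - 3*(-5/2) = -9 + 15/2 = -3/2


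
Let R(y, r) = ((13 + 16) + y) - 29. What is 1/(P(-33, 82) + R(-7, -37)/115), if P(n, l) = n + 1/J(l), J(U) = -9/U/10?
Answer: -1035/128518 ≈ -0.0080533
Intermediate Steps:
R(y, r) = y (R(y, r) = (29 + y) - 29 = y)
J(U) = -9/(10*U) (J(U) = -9/U*(⅒) = -9/(10*U))
P(n, l) = n - 10*l/9 (P(n, l) = n + 1/(-9/(10*l)) = n - 10*l/9)
1/(P(-33, 82) + R(-7, -37)/115) = 1/((-33 - 10/9*82) - 7/115) = 1/((-33 - 820/9) - 7*1/115) = 1/(-1117/9 - 7/115) = 1/(-128518/1035) = -1035/128518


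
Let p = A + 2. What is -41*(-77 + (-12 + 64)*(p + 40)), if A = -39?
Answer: -3239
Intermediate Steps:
p = -37 (p = -39 + 2 = -37)
-41*(-77 + (-12 + 64)*(p + 40)) = -41*(-77 + (-12 + 64)*(-37 + 40)) = -41*(-77 + 52*3) = -41*(-77 + 156) = -41*79 = -3239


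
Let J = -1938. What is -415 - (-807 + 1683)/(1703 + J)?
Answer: -96649/235 ≈ -411.27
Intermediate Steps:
-415 - (-807 + 1683)/(1703 + J) = -415 - (-807 + 1683)/(1703 - 1938) = -415 - 876/(-235) = -415 - 876*(-1)/235 = -415 - 1*(-876/235) = -415 + 876/235 = -96649/235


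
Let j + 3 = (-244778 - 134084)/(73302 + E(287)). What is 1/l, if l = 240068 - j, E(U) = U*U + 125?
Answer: 77898/18701240189 ≈ 4.1654e-6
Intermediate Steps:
E(U) = 125 + U² (E(U) = U² + 125 = 125 + U²)
j = -423125/77898 (j = -3 + (-244778 - 134084)/(73302 + (125 + 287²)) = -3 - 378862/(73302 + (125 + 82369)) = -3 - 378862/(73302 + 82494) = -3 - 378862/155796 = -3 - 378862*1/155796 = -3 - 189431/77898 = -423125/77898 ≈ -5.4318)
l = 18701240189/77898 (l = 240068 - 1*(-423125/77898) = 240068 + 423125/77898 = 18701240189/77898 ≈ 2.4007e+5)
1/l = 1/(18701240189/77898) = 77898/18701240189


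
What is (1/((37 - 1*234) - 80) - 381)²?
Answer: 11138269444/76729 ≈ 1.4516e+5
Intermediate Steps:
(1/((37 - 1*234) - 80) - 381)² = (1/((37 - 234) - 80) - 381)² = (1/(-197 - 80) - 381)² = (1/(-277) - 381)² = (-1/277 - 381)² = (-105538/277)² = 11138269444/76729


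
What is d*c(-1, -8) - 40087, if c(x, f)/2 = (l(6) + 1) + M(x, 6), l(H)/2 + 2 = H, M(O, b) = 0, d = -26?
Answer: -40555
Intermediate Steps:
l(H) = -4 + 2*H
c(x, f) = 18 (c(x, f) = 2*(((-4 + 2*6) + 1) + 0) = 2*(((-4 + 12) + 1) + 0) = 2*((8 + 1) + 0) = 2*(9 + 0) = 2*9 = 18)
d*c(-1, -8) - 40087 = -26*18 - 40087 = -468 - 40087 = -40555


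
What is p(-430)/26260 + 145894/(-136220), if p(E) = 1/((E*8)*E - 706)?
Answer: -40459795566751/37776970624120 ≈ -1.0710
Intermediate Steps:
p(E) = 1/(-706 + 8*E²) (p(E) = 1/((8*E)*E - 706) = 1/(8*E² - 706) = 1/(-706 + 8*E²))
p(-430)/26260 + 145894/(-136220) = (1/(2*(-353 + 4*(-430)²)))/26260 + 145894/(-136220) = (1/(2*(-353 + 4*184900)))*(1/26260) + 145894*(-1/136220) = (1/(2*(-353 + 739600)))*(1/26260) - 10421/9730 = ((½)/739247)*(1/26260) - 10421/9730 = ((½)*(1/739247))*(1/26260) - 10421/9730 = (1/1478494)*(1/26260) - 10421/9730 = 1/38825252440 - 10421/9730 = -40459795566751/37776970624120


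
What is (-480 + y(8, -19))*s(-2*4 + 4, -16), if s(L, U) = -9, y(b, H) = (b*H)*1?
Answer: 5688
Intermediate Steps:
y(b, H) = H*b (y(b, H) = (H*b)*1 = H*b)
(-480 + y(8, -19))*s(-2*4 + 4, -16) = (-480 - 19*8)*(-9) = (-480 - 152)*(-9) = -632*(-9) = 5688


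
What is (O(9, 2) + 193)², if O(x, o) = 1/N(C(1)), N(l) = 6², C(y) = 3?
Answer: 48288601/1296 ≈ 37260.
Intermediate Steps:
N(l) = 36
O(x, o) = 1/36
(O(9, 2) + 193)² = (1/36 + 193)² = (6949/36)² = 48288601/1296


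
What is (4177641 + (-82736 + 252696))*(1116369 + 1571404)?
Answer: 11685364582573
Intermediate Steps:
(4177641 + (-82736 + 252696))*(1116369 + 1571404) = (4177641 + 169960)*2687773 = 4347601*2687773 = 11685364582573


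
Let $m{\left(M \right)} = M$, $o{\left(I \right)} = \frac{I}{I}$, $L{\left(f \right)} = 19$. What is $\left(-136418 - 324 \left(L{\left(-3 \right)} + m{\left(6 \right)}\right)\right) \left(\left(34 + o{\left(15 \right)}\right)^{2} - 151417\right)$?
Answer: $21705447456$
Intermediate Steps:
$o{\left(I \right)} = 1$
$\left(-136418 - 324 \left(L{\left(-3 \right)} + m{\left(6 \right)}\right)\right) \left(\left(34 + o{\left(15 \right)}\right)^{2} - 151417\right) = \left(-136418 - 324 \left(19 + 6\right)\right) \left(\left(34 + 1\right)^{2} - 151417\right) = \left(-136418 - 8100\right) \left(35^{2} - 151417\right) = \left(-136418 - 8100\right) \left(1225 - 151417\right) = \left(-144518\right) \left(-150192\right) = 21705447456$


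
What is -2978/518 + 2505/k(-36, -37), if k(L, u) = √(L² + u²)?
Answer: -1489/259 + 501*√2665/533 ≈ 42.775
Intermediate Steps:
-2978/518 + 2505/k(-36, -37) = -2978/518 + 2505/(√((-36)² + (-37)²)) = -2978*1/518 + 2505/(√(1296 + 1369)) = -1489/259 + 2505/(√2665) = -1489/259 + 2505*(√2665/2665) = -1489/259 + 501*√2665/533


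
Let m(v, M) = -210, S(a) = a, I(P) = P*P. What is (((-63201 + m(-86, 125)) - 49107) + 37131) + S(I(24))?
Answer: -74811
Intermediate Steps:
I(P) = P²
(((-63201 + m(-86, 125)) - 49107) + 37131) + S(I(24)) = (((-63201 - 210) - 49107) + 37131) + 24² = ((-63411 - 49107) + 37131) + 576 = (-112518 + 37131) + 576 = -75387 + 576 = -74811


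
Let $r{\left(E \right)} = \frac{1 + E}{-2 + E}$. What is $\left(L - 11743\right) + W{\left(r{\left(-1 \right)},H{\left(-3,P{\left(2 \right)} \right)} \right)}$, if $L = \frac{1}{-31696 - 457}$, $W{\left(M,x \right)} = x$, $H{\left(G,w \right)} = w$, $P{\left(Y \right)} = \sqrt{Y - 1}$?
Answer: $- \frac{377540527}{32153} \approx -11742.0$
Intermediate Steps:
$P{\left(Y \right)} = \sqrt{-1 + Y}$
$r{\left(E \right)} = \frac{1 + E}{-2 + E}$
$L = - \frac{1}{32153}$ ($L = \frac{1}{-32153} = - \frac{1}{32153} \approx -3.1101 \cdot 10^{-5}$)
$\left(L - 11743\right) + W{\left(r{\left(-1 \right)},H{\left(-3,P{\left(2 \right)} \right)} \right)} = \left(- \frac{1}{32153} - 11743\right) + \sqrt{-1 + 2} = - \frac{377572680}{32153} + \sqrt{1} = - \frac{377572680}{32153} + 1 = - \frac{377540527}{32153}$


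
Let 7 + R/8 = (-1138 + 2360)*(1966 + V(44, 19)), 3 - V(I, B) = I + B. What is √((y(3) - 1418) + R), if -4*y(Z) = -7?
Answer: √74526335/2 ≈ 4316.4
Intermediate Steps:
y(Z) = 7/4 (y(Z) = -¼*(-7) = 7/4)
V(I, B) = 3 - B - I (V(I, B) = 3 - (I + B) = 3 - (B + I) = 3 + (-B - I) = 3 - B - I)
R = 18633000 (R = -56 + 8*((-1138 + 2360)*(1966 + (3 - 1*19 - 1*44))) = -56 + 8*(1222*(1966 + (3 - 19 - 44))) = -56 + 8*(1222*(1966 - 60)) = -56 + 8*(1222*1906) = -56 + 8*2329132 = -56 + 18633056 = 18633000)
√((y(3) - 1418) + R) = √((7/4 - 1418) + 18633000) = √(-5665/4 + 18633000) = √(74526335/4) = √74526335/2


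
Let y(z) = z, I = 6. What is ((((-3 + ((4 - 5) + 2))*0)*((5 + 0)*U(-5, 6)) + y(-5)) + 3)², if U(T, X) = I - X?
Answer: 4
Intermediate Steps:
U(T, X) = 6 - X
((((-3 + ((4 - 5) + 2))*0)*((5 + 0)*U(-5, 6)) + y(-5)) + 3)² = ((((-3 + ((4 - 5) + 2))*0)*((5 + 0)*(6 - 1*6)) - 5) + 3)² = ((((-3 + (-1 + 2))*0)*(5*(6 - 6)) - 5) + 3)² = ((((-3 + 1)*0)*(5*0) - 5) + 3)² = ((-2*0*0 - 5) + 3)² = ((0*0 - 5) + 3)² = ((0 - 5) + 3)² = (-5 + 3)² = (-2)² = 4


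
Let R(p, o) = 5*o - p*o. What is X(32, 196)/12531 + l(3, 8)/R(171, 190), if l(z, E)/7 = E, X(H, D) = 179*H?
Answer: 44989846/98806935 ≈ 0.45533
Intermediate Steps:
l(z, E) = 7*E
R(p, o) = 5*o - o*p
X(32, 196)/12531 + l(3, 8)/R(171, 190) = (179*32)/12531 + (7*8)/((190*(5 - 1*171))) = 5728*(1/12531) + 56/((190*(5 - 171))) = 5728/12531 + 56/((190*(-166))) = 5728/12531 + 56/(-31540) = 5728/12531 + 56*(-1/31540) = 5728/12531 - 14/7885 = 44989846/98806935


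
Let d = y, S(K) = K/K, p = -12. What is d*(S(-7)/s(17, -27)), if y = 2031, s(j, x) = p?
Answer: -677/4 ≈ -169.25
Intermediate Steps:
s(j, x) = -12
S(K) = 1
d = 2031
d*(S(-7)/s(17, -27)) = 2031*(1/(-12)) = 2031*(1*(-1/12)) = 2031*(-1/12) = -677/4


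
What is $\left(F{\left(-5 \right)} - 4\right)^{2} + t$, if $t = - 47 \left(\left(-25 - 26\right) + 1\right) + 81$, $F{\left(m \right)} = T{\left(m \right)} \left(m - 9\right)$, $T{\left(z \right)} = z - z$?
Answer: $2447$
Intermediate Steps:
$T{\left(z \right)} = 0$
$F{\left(m \right)} = 0$ ($F{\left(m \right)} = 0 \left(m - 9\right) = 0 \left(-9 + m\right) = 0$)
$t = 2431$ ($t = - 47 \left(-51 + 1\right) + 81 = \left(-47\right) \left(-50\right) + 81 = 2350 + 81 = 2431$)
$\left(F{\left(-5 \right)} - 4\right)^{2} + t = \left(0 - 4\right)^{2} + 2431 = \left(-4\right)^{2} + 2431 = 16 + 2431 = 2447$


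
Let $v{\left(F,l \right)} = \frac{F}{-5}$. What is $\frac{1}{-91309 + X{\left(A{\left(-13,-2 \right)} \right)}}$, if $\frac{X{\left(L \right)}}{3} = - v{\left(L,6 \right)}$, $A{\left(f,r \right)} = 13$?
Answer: $- \frac{5}{456506} \approx -1.0953 \cdot 10^{-5}$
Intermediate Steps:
$v{\left(F,l \right)} = - \frac{F}{5}$ ($v{\left(F,l \right)} = F \left(- \frac{1}{5}\right) = - \frac{F}{5}$)
$X{\left(L \right)} = \frac{3 L}{5}$ ($X{\left(L \right)} = 3 \left(- \frac{\left(-1\right) L}{5}\right) = 3 \frac{L}{5} = \frac{3 L}{5}$)
$\frac{1}{-91309 + X{\left(A{\left(-13,-2 \right)} \right)}} = \frac{1}{-91309 + \frac{3}{5} \cdot 13} = \frac{1}{-91309 + \frac{39}{5}} = \frac{1}{- \frac{456506}{5}} = - \frac{5}{456506}$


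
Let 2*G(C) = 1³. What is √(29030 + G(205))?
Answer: √116122/2 ≈ 170.38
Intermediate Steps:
G(C) = ½ (G(C) = (½)*1³ = (½)*1 = ½)
√(29030 + G(205)) = √(29030 + ½) = √(58061/2) = √116122/2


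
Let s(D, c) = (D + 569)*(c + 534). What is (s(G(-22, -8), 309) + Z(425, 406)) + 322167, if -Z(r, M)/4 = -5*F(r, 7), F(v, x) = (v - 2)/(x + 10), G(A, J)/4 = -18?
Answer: 12607806/17 ≈ 7.4164e+5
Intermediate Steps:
G(A, J) = -72 (G(A, J) = 4*(-18) = -72)
s(D, c) = (534 + c)*(569 + D) (s(D, c) = (569 + D)*(534 + c) = (534 + c)*(569 + D))
F(v, x) = (-2 + v)/(10 + x)
Z(r, M) = -40/17 + 20*r/17 (Z(r, M) = -(-20)*(-2 + r)/(10 + 7) = -(-20)*(-2 + r)/17 = -(-20)*(-2/17 + r/17) = -4*(10/17 - 5*r/17) = -40/17 + 20*r/17)
(s(G(-22, -8), 309) + Z(425, 406)) + 322167 = ((303846 + 534*(-72) + 569*309 - 72*309) + (-40/17 + (20/17)*425)) + 322167 = ((303846 - 38448 + 175821 - 22248) + (-40/17 + 500)) + 322167 = (418971 + 8460/17) + 322167 = 7130967/17 + 322167 = 12607806/17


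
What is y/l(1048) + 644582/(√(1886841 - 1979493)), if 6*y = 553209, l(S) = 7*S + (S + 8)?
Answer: 184403/16784 - 322291*I*√23163/23163 ≈ 10.987 - 2117.6*I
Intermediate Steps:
l(S) = 8 + 8*S (l(S) = 7*S + (8 + S) = 8 + 8*S)
y = 184403/2 (y = (⅙)*553209 = 184403/2 ≈ 92202.)
y/l(1048) + 644582/(√(1886841 - 1979493)) = 184403/(2*(8 + 8*1048)) + 644582/(√(1886841 - 1979493)) = 184403/(2*(8 + 8384)) + 644582/(√(-92652)) = (184403/2)/8392 + 644582/((2*I*√23163)) = (184403/2)*(1/8392) + 644582*(-I*√23163/46326) = 184403/16784 - 322291*I*√23163/23163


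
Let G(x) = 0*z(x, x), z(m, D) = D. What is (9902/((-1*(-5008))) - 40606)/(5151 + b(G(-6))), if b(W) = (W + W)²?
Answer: -101672473/12898104 ≈ -7.8827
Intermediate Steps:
G(x) = 0 (G(x) = 0*x = 0)
b(W) = 4*W² (b(W) = (2*W)² = 4*W²)
(9902/((-1*(-5008))) - 40606)/(5151 + b(G(-6))) = (9902/((-1*(-5008))) - 40606)/(5151 + 4*0²) = (9902/5008 - 40606)/(5151 + 4*0) = (9902*(1/5008) - 40606)/(5151 + 0) = (4951/2504 - 40606)/5151 = -101672473/2504*1/5151 = -101672473/12898104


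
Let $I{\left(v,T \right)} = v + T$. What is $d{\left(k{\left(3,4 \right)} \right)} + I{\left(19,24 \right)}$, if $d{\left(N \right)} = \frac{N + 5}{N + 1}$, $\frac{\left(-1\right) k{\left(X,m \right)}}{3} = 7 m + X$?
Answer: $\frac{1011}{23} \approx 43.957$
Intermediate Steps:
$I{\left(v,T \right)} = T + v$
$k{\left(X,m \right)} = - 21 m - 3 X$ ($k{\left(X,m \right)} = - 3 \left(7 m + X\right) = - 3 \left(X + 7 m\right) = - 21 m - 3 X$)
$d{\left(N \right)} = \frac{5 + N}{1 + N}$
$d{\left(k{\left(3,4 \right)} \right)} + I{\left(19,24 \right)} = \frac{5 - 93}{1 - 93} + \left(24 + 19\right) = \frac{5 - 93}{1 - 93} + 43 = \frac{1}{-92} \left(-88\right) + 43 = \left(- \frac{1}{92}\right) \left(-88\right) + 43 = \frac{22}{23} + 43 = \frac{1011}{23}$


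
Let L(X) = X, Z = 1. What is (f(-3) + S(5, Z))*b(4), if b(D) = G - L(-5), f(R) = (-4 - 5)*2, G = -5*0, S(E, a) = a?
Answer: -85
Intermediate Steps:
G = 0
f(R) = -18 (f(R) = -9*2 = -18)
b(D) = 5 (b(D) = 0 - 1*(-5) = 0 + 5 = 5)
(f(-3) + S(5, Z))*b(4) = (-18 + 1)*5 = -17*5 = -85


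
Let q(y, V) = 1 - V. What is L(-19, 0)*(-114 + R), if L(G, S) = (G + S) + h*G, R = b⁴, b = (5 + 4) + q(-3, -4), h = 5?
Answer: -4366428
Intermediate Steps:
b = 14 (b = (5 + 4) + (1 - 1*(-4)) = 9 + (1 + 4) = 9 + 5 = 14)
R = 38416 (R = 14⁴ = 38416)
L(G, S) = S + 6*G (L(G, S) = (G + S) + 5*G = S + 6*G)
L(-19, 0)*(-114 + R) = (0 + 6*(-19))*(-114 + 38416) = (0 - 114)*38302 = -114*38302 = -4366428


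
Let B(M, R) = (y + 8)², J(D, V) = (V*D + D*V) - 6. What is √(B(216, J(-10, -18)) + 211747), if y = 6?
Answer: √211943 ≈ 460.37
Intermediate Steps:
J(D, V) = -6 + 2*D*V (J(D, V) = (D*V + D*V) - 6 = 2*D*V - 6 = -6 + 2*D*V)
B(M, R) = 196 (B(M, R) = (6 + 8)² = 14² = 196)
√(B(216, J(-10, -18)) + 211747) = √(196 + 211747) = √211943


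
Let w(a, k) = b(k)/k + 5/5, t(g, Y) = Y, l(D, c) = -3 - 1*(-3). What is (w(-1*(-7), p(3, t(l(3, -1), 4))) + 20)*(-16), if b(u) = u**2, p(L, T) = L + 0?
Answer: -384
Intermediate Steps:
l(D, c) = 0 (l(D, c) = -3 + 3 = 0)
p(L, T) = L
w(a, k) = 1 + k (w(a, k) = k**2/k + 5/5 = k + 5*(1/5) = k + 1 = 1 + k)
(w(-1*(-7), p(3, t(l(3, -1), 4))) + 20)*(-16) = ((1 + 3) + 20)*(-16) = (4 + 20)*(-16) = 24*(-16) = -384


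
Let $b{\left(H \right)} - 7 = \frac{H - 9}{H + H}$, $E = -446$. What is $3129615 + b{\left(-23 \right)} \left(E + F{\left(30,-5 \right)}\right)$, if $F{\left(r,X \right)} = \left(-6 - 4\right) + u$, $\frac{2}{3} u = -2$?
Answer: $\frac{71899902}{23} \approx 3.1261 \cdot 10^{6}$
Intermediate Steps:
$u = -3$ ($u = \frac{3}{2} \left(-2\right) = -3$)
$F{\left(r,X \right)} = -13$ ($F{\left(r,X \right)} = \left(-6 - 4\right) - 3 = -10 - 3 = -13$)
$b{\left(H \right)} = 7 + \frac{-9 + H}{2 H}$ ($b{\left(H \right)} = 7 + \frac{H - 9}{H + H} = 7 + \frac{-9 + H}{2 H}$)
$3129615 + b{\left(-23 \right)} \left(E + F{\left(30,-5 \right)}\right) = 3129615 + \frac{3 \left(-3 + 5 \left(-23\right)\right)}{2 \left(-23\right)} \left(-446 - 13\right) = 3129615 + \frac{3}{2} \left(- \frac{1}{23}\right) \left(-3 - 115\right) \left(-459\right) = 3129615 + \frac{3}{2} \left(- \frac{1}{23}\right) \left(-118\right) \left(-459\right) = 3129615 + \frac{177}{23} \left(-459\right) = 3129615 - \frac{81243}{23} = \frac{71899902}{23}$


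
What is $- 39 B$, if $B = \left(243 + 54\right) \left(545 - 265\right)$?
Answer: $-3243240$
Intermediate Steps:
$B = 83160$ ($B = 297 \cdot 280 = 83160$)
$- 39 B = \left(-39\right) 83160 = -3243240$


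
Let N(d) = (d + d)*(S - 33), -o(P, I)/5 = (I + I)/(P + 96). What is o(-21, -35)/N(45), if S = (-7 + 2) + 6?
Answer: -7/4320 ≈ -0.0016204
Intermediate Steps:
S = 1 (S = -5 + 6 = 1)
o(P, I) = -10*I/(96 + P) (o(P, I) = -5*(I + I)/(P + 96) = -5*2*I/(96 + P) = -10*I/(96 + P))
N(d) = -64*d (N(d) = (d + d)*(1 - 33) = (2*d)*(-32) = -64*d)
o(-21, -35)/N(45) = (-10*(-35)/(96 - 21))/((-64*45)) = -10*(-35)/75/(-2880) = -10*(-35)*1/75*(-1/2880) = (14/3)*(-1/2880) = -7/4320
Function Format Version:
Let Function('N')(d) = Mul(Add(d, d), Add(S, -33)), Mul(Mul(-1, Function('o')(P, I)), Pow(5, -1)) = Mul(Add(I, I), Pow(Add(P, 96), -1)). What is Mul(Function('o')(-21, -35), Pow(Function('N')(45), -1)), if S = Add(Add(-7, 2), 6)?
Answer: Rational(-7, 4320) ≈ -0.0016204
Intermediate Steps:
S = 1 (S = Add(-5, 6) = 1)
Function('o')(P, I) = Mul(-10, I, Pow(Add(96, P), -1)) (Function('o')(P, I) = Mul(-5, Mul(Add(I, I), Pow(Add(P, 96), -1))) = Mul(-5, Mul(Mul(2, I), Pow(Add(96, P), -1))) = Mul(-5, Mul(2, I, Pow(Add(96, P), -1))) = Mul(-10, I, Pow(Add(96, P), -1)))
Function('N')(d) = Mul(-64, d) (Function('N')(d) = Mul(Add(d, d), Add(1, -33)) = Mul(Mul(2, d), -32) = Mul(-64, d))
Mul(Function('o')(-21, -35), Pow(Function('N')(45), -1)) = Mul(Mul(-10, -35, Pow(Add(96, -21), -1)), Pow(Mul(-64, 45), -1)) = Mul(Mul(-10, -35, Pow(75, -1)), Pow(-2880, -1)) = Mul(Mul(-10, -35, Rational(1, 75)), Rational(-1, 2880)) = Mul(Rational(14, 3), Rational(-1, 2880)) = Rational(-7, 4320)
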